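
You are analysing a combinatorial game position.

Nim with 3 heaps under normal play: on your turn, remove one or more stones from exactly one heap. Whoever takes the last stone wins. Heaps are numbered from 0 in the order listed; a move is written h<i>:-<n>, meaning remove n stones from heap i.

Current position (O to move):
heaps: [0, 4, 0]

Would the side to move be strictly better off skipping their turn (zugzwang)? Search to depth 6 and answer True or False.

zugzwang((0,4,0), O) = False

ply 1, O at (0,4,0) | h1:-1=-1→(0,3,0); h1:-2=-1→(0,2,0); h1:-3=-1→(0,1,0); h1:-4=+1→(0,0,0)*
ply 2: (0,0,0) is terminal -1 (X); from (0,4,0) depth 6
if O skipped the turn, X would face:
~ ply 1, X at (0,4,0) | h1:-1=-1→(0,3,0); h1:-2=-1→(0,2,0); h1:-3=-1→(0,1,0); h1:-4=+1→(0,0,0)*
~ ply 2: (0,0,0) is terminal -1 (O); from (0,4,0) depth 6
compare (O): move=+1 vs pass=-1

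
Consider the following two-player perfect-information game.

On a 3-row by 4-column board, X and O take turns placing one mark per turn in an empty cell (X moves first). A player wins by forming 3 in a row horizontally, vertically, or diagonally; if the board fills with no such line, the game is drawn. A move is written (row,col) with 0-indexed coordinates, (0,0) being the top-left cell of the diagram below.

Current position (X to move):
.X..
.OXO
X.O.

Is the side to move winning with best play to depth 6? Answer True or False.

X winning at [.X../.OXO/X.O.]: True

p1 X@[.X../.OXO/X.O.]: (0,0)[XX../.OXO/X.O.]+1* (0,2)[.XX./.OXO/X.O.]-1 (0,3)[.X.X/.OXO/X.O.]-1 (1,0)[.X../XOXO/X.O.]-1 (2,1)[.X../.OXO/XXO.]-1 (2,3)[.X../.OXO/X.OX]+1
p2 O@[XX../.OXO/X.O.]: (0,2)[XXO./.OXO/X.O.]-1* (0,3)[XX.O/.OXO/X.O.]-1 (1,0)[XX../OOXO/X.O.]-1 (2,1)[XX../.OXO/XOO.]-1 (2,3)[XX../.OXO/X.OO]-1
p3 X@[XXO./.OXO/X.O.]: (0,3)[XXOX/.OXO/X.O.]+1* (1,0)[XXO./XOXO/X.O.]+1 (2,1)[XXO./.OXO/XXO.]+1 (2,3)[XXO./.OXO/X.OX]+1
p4 O@[XXOX/.OXO/X.O.]: (1,0)[XXOX/OOXO/X.O.]-1* (2,1)[XXOX/.OXO/XOO.]-1 (2,3)[XXOX/.OXO/X.OO]-1
p5 X@[XXOX/OOXO/X.O.]: (2,1)[XXOX/OOXO/XXO.]+1* (2,3)[XXOX/OOXO/X.OX]+1
p6 O@[XXOX/OOXO/XXO.] terminal -1; root [.X../.OXO/X.O.] d6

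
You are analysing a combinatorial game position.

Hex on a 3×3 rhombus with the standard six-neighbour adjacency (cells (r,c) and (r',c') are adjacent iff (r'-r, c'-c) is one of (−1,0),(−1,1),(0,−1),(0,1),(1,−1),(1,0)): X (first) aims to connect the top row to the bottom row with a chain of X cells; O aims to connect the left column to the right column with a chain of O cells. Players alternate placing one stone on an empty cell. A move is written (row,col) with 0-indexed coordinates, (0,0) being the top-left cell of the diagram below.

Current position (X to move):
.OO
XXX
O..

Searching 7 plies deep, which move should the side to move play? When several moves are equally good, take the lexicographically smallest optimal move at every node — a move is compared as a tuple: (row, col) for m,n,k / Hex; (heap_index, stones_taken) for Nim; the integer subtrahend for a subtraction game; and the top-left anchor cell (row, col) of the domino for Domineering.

ply 1, X at .OO/XXX/O.. | (0,0)=+1→XOO/XXX/O..*; (2,1)=-1→.OO/XXX/OX.; (2,2)=-1→.OO/XXX/O.X
ply 2, O at XOO/XXX/O.. | (2,1)=-1→XOO/XXX/OO.*; (2,2)=-1→XOO/XXX/O.O
ply 3, X at XOO/XXX/OO. | (2,2)=+1→XOO/XXX/OOX*
ply 4: XOO/XXX/OOX is terminal -1 (O); from .OO/XXX/O.. depth 7

X's best at [.OO/XXX/O..]: (0,0)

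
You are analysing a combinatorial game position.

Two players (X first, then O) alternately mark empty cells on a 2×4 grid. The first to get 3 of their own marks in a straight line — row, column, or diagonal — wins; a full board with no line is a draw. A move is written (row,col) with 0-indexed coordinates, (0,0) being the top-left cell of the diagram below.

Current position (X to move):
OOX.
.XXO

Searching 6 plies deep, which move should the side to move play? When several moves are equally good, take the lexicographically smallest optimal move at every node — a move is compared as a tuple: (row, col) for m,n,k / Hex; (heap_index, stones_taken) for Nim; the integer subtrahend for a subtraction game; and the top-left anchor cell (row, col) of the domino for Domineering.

p1 X@[OOX./.XXO]: (0,3)[OOXX/.XXO]+0 (1,0)[OOX./XXXO]+1*
p2 O@[OOX./XXXO] terminal -1; root [OOX./.XXO] d6

X's best at [OOX./.XXO]: (1,0)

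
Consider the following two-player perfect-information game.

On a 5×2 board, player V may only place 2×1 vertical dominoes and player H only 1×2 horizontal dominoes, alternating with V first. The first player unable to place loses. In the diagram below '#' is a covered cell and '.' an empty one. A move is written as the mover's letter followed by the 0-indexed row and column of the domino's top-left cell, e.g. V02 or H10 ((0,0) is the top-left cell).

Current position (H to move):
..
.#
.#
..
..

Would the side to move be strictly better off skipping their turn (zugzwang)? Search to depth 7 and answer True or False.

[../.#/.#/../..] H move#1: H00:-1/##/.#/.#/../.., H30:+1/../.#/.#/##/..*, H40:+1/../.#/.#/../##
[../.#/.#/##/..] V move#2: V00:-1/#./##/.#/##/..*, V10:-1/../##/##/##/..
[#./##/.#/##/..] H move#3: H40:+1/#./##/.#/##/##*
[#./##/.#/##/##] end (terminal -1, V#4); searched ../.#/.#/../.. to 7
if H skipped the turn, V would face:
~ [../.#/.#/../..] V move#1: V00:-1/#./##/.#/../.., V10:-1/../##/##/../.., V20:+1/../.#/##/#./..*, V30:+1/../.#/.#/#./#., V31:+1/../.#/.#/.#/.#
~ [../.#/##/#./..] H move#2: H00:-1/##/.#/##/#./..*, H40:-1/../.#/##/#./##
~ [##/.#/##/#./..] V move#3: V31:+1/##/.#/##/##/.#*
~ [##/.#/##/##/.#] end (terminal -1, H#4); searched ../.#/.#/../.. to 7
compare (H): move=+1 vs pass=-1

zugzwang(../.#/.#/../.., H) = False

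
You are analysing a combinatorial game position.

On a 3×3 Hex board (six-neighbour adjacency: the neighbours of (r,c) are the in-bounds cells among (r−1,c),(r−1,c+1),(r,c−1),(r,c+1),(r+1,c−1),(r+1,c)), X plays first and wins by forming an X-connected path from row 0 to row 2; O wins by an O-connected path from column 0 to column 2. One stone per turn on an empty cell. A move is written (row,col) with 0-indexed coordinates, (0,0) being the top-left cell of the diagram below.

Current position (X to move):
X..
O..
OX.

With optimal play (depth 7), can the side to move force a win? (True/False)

[X../O../OX.] X move#1: (0,1):-1/XX./O../OX., (0,2):+1/X.X/O../OX.*, (1,1):+1/X../OX./OX., (1,2):-1/X../O.X/OX., (2,2):-1/X../O../OXX
[X.X/O../OX.] O move#2: (0,1):-1/XOX/O../OX.*, (1,1):-1/X.X/OO./OX., (1,2):-1/X.X/O.O/OX., (2,2):-1/X.X/O../OXO
[XOX/O../OX.] X move#3: (1,1):+1/XOX/OX./OX.*, (1,2):+1/XOX/O.X/OX., (2,2):+1/XOX/O../OXX
[XOX/OX./OX.] end (terminal -1, O#4); searched X../O../OX. to 7

X winning at [X../O../OX.]: True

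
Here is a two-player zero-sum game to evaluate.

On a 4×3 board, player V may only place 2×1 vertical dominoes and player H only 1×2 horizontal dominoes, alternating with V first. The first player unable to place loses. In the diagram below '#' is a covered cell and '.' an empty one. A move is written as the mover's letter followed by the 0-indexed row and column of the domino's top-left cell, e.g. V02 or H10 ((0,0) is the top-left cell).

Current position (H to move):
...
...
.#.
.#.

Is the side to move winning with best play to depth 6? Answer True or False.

H winning at [.../.../.#./.#.]: False

ply 1, H at .../.../.#./.#. | H00=-1→##./.../.#./.#.*; H01=-1→.##/.../.#./.#.; H10=-1→.../##./.#./.#.; H11=-1→.../.##/.#./.#.
ply 2, V at ##./.../.#./.#. | V02=+1→###/..#/.#./.#.*; V10=+1→##./#../##./.#.; V12=+1→##./..#/.##/.#.; V20=+1→##./.../##./##.; V22=+1→##./.../.##/.##
ply 3, H at ###/..#/.#./.#. | H10=-1→###/###/.#./.#.*
ply 4, V at ###/###/.#./.#. | V20=+1→###/###/##./##.*; V22=+1→###/###/.##/.##
ply 5: ###/###/##./##. is terminal -1 (H); from .../.../.#./.#. depth 6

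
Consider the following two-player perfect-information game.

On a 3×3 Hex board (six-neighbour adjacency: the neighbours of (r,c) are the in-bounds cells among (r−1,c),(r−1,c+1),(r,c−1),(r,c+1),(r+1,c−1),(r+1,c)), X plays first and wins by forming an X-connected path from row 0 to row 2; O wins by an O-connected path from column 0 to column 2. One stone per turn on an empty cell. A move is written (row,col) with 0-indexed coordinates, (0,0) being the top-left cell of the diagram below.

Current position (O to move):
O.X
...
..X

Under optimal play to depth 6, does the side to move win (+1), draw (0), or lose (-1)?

value(O.X/.../..X, O) = -1

[O.X/.../..X] O move#1: (0,1):-1/OOX/.../..X*, (1,0):-1/O.X/O../..X, (1,1):-1/O.X/.O./..X, (1,2):-1/O.X/..O/..X, (2,0):-1/O.X/.../O.X, (2,1):-1/O.X/.../.OX
[OOX/.../..X] X move#2: (1,0):+1/OOX/X../..X*, (1,1):+1/OOX/.X./..X, (1,2):+1/OOX/..X/..X, (2,0):+1/OOX/.../X.X, (2,1):+1/OOX/.../.XX
[OOX/X../..X] O move#3: (1,1):-1/OOX/XO./..X*, (1,2):-1/OOX/X.O/..X, (2,0):-1/OOX/X../O.X, (2,1):-1/OOX/X../.OX
[OOX/XO./..X] X move#4: (1,2):+1/OOX/XOX/..X*, (2,0):-1/OOX/XO./X.X, (2,1):-1/OOX/XO./.XX
[OOX/XOX/..X] end (terminal -1, O#5); searched O.X/.../..X to 6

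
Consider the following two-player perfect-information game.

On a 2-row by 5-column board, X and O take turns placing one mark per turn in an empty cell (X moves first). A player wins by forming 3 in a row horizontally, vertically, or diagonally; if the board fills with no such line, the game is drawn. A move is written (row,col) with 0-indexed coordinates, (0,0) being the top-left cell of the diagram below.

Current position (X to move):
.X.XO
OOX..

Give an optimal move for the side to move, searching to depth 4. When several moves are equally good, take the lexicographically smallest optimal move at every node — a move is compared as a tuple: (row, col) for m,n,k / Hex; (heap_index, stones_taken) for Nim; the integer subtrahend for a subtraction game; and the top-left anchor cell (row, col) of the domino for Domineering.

X's best at [.X.XO/OOX..]: (0,2)

[.X.XO/OOX..] X move#1: (0,0):+0/XX.XO/OOX.., (0,2):+1/.XXXO/OOX..*, (1,3):+1/.X.XO/OOXX., (1,4):+1/.X.XO/OOX.X
[.XXXO/OOX..] end (terminal -1, O#2); searched .X.XO/OOX.. to 4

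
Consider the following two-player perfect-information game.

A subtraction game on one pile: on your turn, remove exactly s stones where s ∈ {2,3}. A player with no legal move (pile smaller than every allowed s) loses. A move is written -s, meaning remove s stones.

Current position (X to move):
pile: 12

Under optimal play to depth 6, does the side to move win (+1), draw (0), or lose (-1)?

value(12, X) = +1

ply 1, X at 12 | -2=+1→10*; -3=-1→9
ply 2, O at 10 | -2=-1→8*; -3=-1→7
ply 3, X at 8 | -2=+1→6*; -3=+1→5
ply 4, O at 6 | -2=-1→4*; -3=-1→3
ply 5, X at 4 | -2=-1→2; -3=+1→1*
ply 6: 1 is terminal -1 (O); from 12 depth 6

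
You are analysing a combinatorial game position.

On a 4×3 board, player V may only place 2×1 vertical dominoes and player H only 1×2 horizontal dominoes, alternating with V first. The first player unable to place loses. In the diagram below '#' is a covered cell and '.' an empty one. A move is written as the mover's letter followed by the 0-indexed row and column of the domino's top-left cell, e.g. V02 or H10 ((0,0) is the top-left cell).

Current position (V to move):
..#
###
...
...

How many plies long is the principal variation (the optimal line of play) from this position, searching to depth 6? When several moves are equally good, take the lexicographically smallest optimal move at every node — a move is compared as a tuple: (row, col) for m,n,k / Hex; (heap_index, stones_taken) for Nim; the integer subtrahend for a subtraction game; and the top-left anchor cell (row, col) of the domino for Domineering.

PV length from [..#/###/.../...]: 3 plies

[..#/###/.../...] V move#1: V20:-1/..#/###/#../#.., V21:+1/..#/###/.#./.#.*, V22:-1/..#/###/..#/..#
[..#/###/.#./.#.] H move#2: H00:-1/###/###/.#./.#.*
[###/###/.#./.#.] V move#3: V20:+1/###/###/##./##.*, V22:+1/###/###/.##/.##
[###/###/##./##.] end (terminal -1, H#4); searched ..#/###/.../... to 6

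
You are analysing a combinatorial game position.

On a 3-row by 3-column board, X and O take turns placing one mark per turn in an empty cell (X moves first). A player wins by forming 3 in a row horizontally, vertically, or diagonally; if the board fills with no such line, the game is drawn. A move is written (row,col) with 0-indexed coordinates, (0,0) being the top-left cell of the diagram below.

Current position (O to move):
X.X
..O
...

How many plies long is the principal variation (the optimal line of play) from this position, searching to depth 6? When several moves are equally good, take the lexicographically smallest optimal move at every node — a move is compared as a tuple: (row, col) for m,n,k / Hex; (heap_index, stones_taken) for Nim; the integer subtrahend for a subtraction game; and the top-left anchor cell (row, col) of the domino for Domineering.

[X.X/..O/...] O move#1: (0,1):-1/XOX/..O/...*, (1,0):-1/X.X/O.O/..., (1,1):-1/X.X/.OO/..., (2,0):-1/X.X/..O/O.., (2,1):-1/X.X/..O/.O., (2,2):-1/X.X/..O/..O
[XOX/..O/...] X move#2: (1,0):+0/XOX/X.O/..., (1,1):+1/XOX/.XO/...*, (2,0):+1/XOX/..O/X.., (2,1):+0/XOX/..O/.X., (2,2):-1/XOX/..O/..X
[XOX/.XO/...] O move#3: (1,0):-1/XOX/OXO/...*, (2,0):-1/XOX/.XO/O.., (2,1):-1/XOX/.XO/.O., (2,2):-1/XOX/.XO/..O
[XOX/OXO/...] X move#4: (2,0):+1/XOX/OXO/X..*, (2,1):+1/XOX/OXO/.X., (2,2):+1/XOX/OXO/..X
[XOX/OXO/X..] end (terminal -1, O#5); searched X.X/..O/... to 6

PV length from [X.X/..O/...]: 4 plies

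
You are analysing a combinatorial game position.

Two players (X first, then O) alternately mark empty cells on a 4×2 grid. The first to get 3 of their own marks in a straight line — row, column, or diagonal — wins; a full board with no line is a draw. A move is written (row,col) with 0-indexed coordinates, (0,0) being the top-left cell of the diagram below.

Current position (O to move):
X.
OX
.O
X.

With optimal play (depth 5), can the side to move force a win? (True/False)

ply 1, O at X./OX/.O/X. | (0,1)=+0→XO/OX/.O/X.*; (2,0)=+0→X./OX/OO/X.; (3,1)=+0→X./OX/.O/XO
ply 2, X at XO/OX/.O/X. | (2,0)=+0→XO/OX/XO/X.*; (3,1)=+0→XO/OX/.O/XX
ply 3, O at XO/OX/XO/X. | (3,1)=+0→XO/OX/XO/XO*
ply 4: XO/OX/XO/XO is terminal +0 (X); from X./OX/.O/X. depth 5

O winning at [X./OX/.O/X.]: False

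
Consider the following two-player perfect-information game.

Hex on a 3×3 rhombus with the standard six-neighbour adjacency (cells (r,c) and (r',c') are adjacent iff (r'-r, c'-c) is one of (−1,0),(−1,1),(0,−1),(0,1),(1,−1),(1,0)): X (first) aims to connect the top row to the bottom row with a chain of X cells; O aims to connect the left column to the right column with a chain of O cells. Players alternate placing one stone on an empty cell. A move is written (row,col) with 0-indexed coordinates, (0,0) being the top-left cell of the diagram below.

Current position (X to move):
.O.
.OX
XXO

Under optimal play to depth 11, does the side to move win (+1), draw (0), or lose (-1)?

[.O./.OX/XXO] X move#1: (0,0):+1/XO./.OX/XXO*, (0,2):+1/.OX/.OX/XXO, (1,0):+1/.O./XOX/XXO
[XO./.OX/XXO] O move#2: (0,2):-1/XOO/.OX/XXO*, (1,0):-1/XO./OOX/XXO
[XOO/.OX/XXO] X move#3: (1,0):+1/XOO/XOX/XXO*
[XOO/XOX/XXO] end (terminal -1, O#4); searched .O./.OX/XXO to 11

value(.O./.OX/XXO, X) = +1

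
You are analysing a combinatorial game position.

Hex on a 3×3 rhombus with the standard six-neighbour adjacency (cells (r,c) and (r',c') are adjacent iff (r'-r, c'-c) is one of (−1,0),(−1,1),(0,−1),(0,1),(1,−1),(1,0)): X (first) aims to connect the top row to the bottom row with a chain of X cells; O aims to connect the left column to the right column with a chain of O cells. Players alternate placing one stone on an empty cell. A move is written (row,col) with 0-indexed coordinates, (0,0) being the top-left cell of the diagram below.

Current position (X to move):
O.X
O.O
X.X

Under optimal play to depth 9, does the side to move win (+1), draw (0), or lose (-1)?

value(O.X/O.O/X.X, X) = +1

p1 X@[O.X/O.O/X.X]: (0,1)[OXX/O.O/X.X]-1 (1,1)[O.X/OXO/X.X]+1* (2,1)[O.X/O.O/XXX]-1
p2 O@[O.X/OXO/X.X] terminal -1; root [O.X/O.O/X.X] d9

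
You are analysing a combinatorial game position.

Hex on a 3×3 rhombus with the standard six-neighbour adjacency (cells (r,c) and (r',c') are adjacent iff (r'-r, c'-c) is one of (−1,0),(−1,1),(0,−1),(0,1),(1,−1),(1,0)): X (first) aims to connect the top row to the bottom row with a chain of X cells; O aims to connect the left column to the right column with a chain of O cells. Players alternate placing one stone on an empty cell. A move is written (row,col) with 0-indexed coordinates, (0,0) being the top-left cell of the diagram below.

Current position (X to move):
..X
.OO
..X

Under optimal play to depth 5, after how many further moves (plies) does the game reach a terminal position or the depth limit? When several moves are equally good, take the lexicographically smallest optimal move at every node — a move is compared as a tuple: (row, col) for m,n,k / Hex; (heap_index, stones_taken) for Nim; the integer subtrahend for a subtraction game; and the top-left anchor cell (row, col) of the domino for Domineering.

ply 1, X at ..X/.OO/..X | (0,0)=-1→X.X/.OO/..X*; (0,1)=-1→.XX/.OO/..X; (1,0)=-1→..X/XOO/..X; (2,0)=-1→..X/.OO/X.X; (2,1)=-1→..X/.OO/.XX
ply 2, O at X.X/.OO/..X | (0,1)=+1→XOX/.OO/..X*; (1,0)=+1→X.X/OOO/..X; (2,0)=+1→X.X/.OO/O.X; (2,1)=+1→X.X/.OO/.OX
ply 3, X at XOX/.OO/..X | (1,0)=-1→XOX/XOO/..X*; (2,0)=-1→XOX/.OO/X.X; (2,1)=-1→XOX/.OO/.XX
ply 4, O at XOX/XOO/..X | (2,0)=+1→XOX/XOO/O.X*; (2,1)=-1→XOX/XOO/.OX
ply 5: XOX/XOO/O.X is terminal -1 (X); from ..X/.OO/..X depth 5

PV length from [..X/.OO/..X]: 4 plies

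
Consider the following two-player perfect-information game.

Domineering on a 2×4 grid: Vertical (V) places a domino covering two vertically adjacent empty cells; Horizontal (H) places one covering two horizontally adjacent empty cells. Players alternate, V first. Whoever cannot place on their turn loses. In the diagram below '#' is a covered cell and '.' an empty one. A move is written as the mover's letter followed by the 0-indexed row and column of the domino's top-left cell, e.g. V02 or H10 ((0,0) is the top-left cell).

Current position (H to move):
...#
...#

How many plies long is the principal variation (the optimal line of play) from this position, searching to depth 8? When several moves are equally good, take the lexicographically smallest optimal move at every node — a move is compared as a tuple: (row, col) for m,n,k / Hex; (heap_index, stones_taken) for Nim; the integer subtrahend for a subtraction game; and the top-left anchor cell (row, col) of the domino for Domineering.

ply 1, H at ...#/...# | H00=+1→##.#/...#*; H01=+1→.###/...#; H10=+1→...#/##.#; H11=+1→...#/.###
ply 2, V at ##.#/...# | V02=-1→####/..##*
ply 3, H at ####/..## | H10=+1→####/####*
ply 4: ####/#### is terminal -1 (V); from ...#/...# depth 8

PV length from [...#/...#]: 3 plies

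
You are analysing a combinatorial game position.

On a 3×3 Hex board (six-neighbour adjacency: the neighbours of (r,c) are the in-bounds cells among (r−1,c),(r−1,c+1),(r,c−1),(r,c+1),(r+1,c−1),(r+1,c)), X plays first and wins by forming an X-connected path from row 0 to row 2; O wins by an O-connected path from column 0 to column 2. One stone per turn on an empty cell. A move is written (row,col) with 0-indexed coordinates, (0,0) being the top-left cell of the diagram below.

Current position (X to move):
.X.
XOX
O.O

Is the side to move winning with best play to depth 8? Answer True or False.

ply 1, X at .X./XOX/O.O | (0,0)=-1→XX./XOX/O.O*; (0,2)=-1→.XX/XOX/O.O; (2,1)=-1→.X./XOX/OXO
ply 2, O at XX./XOX/O.O | (0,2)=+1→XXO/XOX/O.O*; (2,1)=+1→XX./XOX/OOO
ply 3: XXO/XOX/O.O is terminal -1 (X); from .X./XOX/O.O depth 8

X winning at [.X./XOX/O.O]: False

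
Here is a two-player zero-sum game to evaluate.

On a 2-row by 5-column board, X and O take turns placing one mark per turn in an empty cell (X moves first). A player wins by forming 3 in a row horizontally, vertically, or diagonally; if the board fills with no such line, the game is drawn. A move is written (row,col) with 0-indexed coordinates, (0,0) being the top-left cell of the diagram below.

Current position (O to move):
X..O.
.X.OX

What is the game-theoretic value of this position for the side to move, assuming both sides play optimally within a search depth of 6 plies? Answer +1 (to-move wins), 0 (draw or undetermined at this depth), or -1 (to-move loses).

[X..O./.X.OX] O move#1: (0,1):+0/XO.O./.X.OX, (0,2):+1/X.OO./.X.OX*, (0,4):+0/X..OO/.X.OX, (1,0):+0/X..O./OX.OX, (1,2):+0/X..O./.XOOX
[X.OO./.X.OX] X move#2: (0,1):-1/XXOO./.X.OX*, (0,4):-1/X.OOX/.X.OX, (1,0):-1/X.OO./XX.OX, (1,2):-1/X.OO./.XXOX
[XXOO./.X.OX] O move#3: (0,4):+1/XXOOO/.X.OX*, (1,0):+0/XXOO./OX.OX, (1,2):+0/XXOO./.XOOX
[XXOOO/.X.OX] end (terminal -1, X#4); searched X..O./.X.OX to 6

value(X..O./.X.OX, O) = +1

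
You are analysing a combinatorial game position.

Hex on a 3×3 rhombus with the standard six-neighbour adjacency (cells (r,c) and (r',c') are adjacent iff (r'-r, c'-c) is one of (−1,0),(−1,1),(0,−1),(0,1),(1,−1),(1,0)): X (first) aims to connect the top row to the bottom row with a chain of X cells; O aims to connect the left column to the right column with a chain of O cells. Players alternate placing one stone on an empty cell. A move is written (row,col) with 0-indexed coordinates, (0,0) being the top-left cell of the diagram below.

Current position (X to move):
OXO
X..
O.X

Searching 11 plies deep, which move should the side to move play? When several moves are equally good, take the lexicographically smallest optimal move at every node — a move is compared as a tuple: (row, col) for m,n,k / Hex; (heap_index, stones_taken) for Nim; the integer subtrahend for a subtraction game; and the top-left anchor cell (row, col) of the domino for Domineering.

ply 1, X at OXO/X../O.X | (1,1)=+1→OXO/XX./O.X*; (1,2)=-1→OXO/X.X/O.X; (2,1)=-1→OXO/X../OXX
ply 2, O at OXO/XX./O.X | (1,2)=-1→OXO/XXO/O.X*; (2,1)=-1→OXO/XX./OOX
ply 3, X at OXO/XXO/O.X | (2,1)=+1→OXO/XXO/OXX*
ply 4: OXO/XXO/OXX is terminal -1 (O); from OXO/X../O.X depth 11

X's best at [OXO/X../O.X]: (1,1)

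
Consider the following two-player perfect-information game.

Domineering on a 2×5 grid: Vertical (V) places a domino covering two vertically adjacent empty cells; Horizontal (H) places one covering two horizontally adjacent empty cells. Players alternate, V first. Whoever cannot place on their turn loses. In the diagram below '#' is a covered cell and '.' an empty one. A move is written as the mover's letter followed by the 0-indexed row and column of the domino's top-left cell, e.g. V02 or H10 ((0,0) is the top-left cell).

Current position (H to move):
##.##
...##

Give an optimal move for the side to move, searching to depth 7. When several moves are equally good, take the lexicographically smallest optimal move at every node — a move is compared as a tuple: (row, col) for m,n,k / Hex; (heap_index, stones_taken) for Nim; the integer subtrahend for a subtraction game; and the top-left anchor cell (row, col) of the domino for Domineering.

H's best at [##.##/...##]: H11

[##.##/...##] H move#1: H10:-1/##.##/##.##, H11:+1/##.##/.####*
[##.##/.####] end (terminal -1, V#2); searched ##.##/...## to 7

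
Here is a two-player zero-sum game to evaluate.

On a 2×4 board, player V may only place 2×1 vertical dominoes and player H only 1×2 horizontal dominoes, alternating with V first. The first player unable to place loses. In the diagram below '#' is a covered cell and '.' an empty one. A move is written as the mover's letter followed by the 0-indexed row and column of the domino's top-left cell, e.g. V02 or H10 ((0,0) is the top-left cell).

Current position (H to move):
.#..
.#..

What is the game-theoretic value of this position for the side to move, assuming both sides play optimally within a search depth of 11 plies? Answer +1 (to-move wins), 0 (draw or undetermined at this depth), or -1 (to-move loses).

ply 1, H at .#../.#.. | H02=+1→.###/.#..*; H12=+1→.#../.###
ply 2, V at .###/.#.. | V00=-1→####/##..*
ply 3, H at ####/##.. | H12=+1→####/####*
ply 4: ####/#### is terminal -1 (V); from .#../.#.. depth 11

value(.#../.#.., H) = +1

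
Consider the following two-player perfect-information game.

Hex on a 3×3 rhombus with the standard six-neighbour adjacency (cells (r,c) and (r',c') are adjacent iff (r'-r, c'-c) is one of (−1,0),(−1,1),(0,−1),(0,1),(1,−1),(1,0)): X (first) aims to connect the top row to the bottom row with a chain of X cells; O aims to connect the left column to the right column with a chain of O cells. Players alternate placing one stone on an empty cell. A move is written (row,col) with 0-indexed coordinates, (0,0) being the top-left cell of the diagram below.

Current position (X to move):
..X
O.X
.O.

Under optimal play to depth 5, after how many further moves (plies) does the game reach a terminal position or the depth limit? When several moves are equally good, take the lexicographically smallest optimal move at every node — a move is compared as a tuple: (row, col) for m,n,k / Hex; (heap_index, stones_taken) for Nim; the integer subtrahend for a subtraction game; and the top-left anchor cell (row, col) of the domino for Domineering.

[..X/O.X/.O.] X move#1: (0,0):-1/X.X/O.X/.O., (0,1):-1/.XX/O.X/.O., (1,1):+1/..X/OXX/.O.*, (2,0):+1/..X/O.X/XO., (2,2):+1/..X/O.X/.OX
[..X/OXX/.O.] O move#2: (0,0):-1/O.X/OXX/.O.*, (0,1):-1/.OX/OXX/.O., (2,0):-1/..X/OXX/OO., (2,2):-1/..X/OXX/.OO
[O.X/OXX/.O.] X move#3: (0,1):+1/OXX/OXX/.O.*, (2,0):+1/O.X/OXX/XO., (2,2):+1/O.X/OXX/.OX
[OXX/OXX/.O.] O move#4: (2,0):-1/OXX/OXX/OO.*, (2,2):-1/OXX/OXX/.OO
[OXX/OXX/OO.] X move#5: (2,2):+1/OXX/OXX/OOX*
[OXX/OXX/OOX] end (terminal -1, O#6); searched ..X/O.X/.O. to 5

PV length from [..X/O.X/.O.]: 5 plies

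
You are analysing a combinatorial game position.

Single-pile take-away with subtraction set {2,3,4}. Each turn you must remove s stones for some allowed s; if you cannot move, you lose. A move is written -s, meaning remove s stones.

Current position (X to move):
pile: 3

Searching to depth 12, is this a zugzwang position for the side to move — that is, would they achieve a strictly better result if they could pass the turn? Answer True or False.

zugzwang(3, X) = False

ply 1, X at 3 | -2=+1→1*; -3=+1→0
ply 2: 1 is terminal -1 (O); from 3 depth 12
if X skipped the turn, O would face:
~ ply 1, O at 3 | -2=+1→1*; -3=+1→0
~ ply 2: 1 is terminal -1 (X); from 3 depth 12
compare (X): move=+1 vs pass=-1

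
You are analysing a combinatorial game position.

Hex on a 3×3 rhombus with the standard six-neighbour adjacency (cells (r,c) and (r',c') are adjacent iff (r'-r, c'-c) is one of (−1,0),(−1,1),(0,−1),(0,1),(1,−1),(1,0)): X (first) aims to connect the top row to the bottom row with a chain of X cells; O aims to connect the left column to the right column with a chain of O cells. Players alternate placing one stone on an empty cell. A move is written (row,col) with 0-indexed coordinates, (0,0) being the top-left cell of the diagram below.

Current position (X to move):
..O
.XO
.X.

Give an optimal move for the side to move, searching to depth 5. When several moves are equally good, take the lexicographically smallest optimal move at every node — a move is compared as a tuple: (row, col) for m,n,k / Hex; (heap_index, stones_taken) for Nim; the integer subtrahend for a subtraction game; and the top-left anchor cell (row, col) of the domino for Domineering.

p1 X@[..O/.XO/.X.]: (0,0)[X.O/.XO/.X.]+1* (0,1)[.XO/.XO/.X.]+1 (1,0)[..O/XXO/.X.]+1 (2,0)[..O/.XO/XX.]-1 (2,2)[..O/.XO/.XX]-1
p2 O@[X.O/.XO/.X.]: (0,1)[XOO/.XO/.X.]-1* (1,0)[X.O/OXO/.X.]-1 (2,0)[X.O/.XO/OX.]-1 (2,2)[X.O/.XO/.XO]-1
p3 X@[XOO/.XO/.X.]: (1,0)[XOO/XXO/.X.]+1* (2,0)[XOO/.XO/XX.]-1 (2,2)[XOO/.XO/.XX]-1
p4 O@[XOO/XXO/.X.] terminal -1; root [..O/.XO/.X.] d5

X's best at [..O/.XO/.X.]: (0,0)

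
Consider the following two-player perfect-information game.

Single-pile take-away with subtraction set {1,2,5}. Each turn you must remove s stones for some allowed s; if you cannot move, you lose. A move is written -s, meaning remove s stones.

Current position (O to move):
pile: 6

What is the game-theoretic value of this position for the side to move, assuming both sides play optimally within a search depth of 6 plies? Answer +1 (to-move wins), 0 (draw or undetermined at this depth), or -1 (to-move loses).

value(6, O) = -1

p1 O@[6]: -1[5]-1* -2[4]-1 -5[1]-1
p2 X@[5]: -1[4]-1 -2[3]+1* -5[0]+1
p3 O@[3]: -1[2]-1* -2[1]-1
p4 X@[2]: -1[1]-1 -2[0]+1*
p5 O@[0] terminal -1; root [6] d6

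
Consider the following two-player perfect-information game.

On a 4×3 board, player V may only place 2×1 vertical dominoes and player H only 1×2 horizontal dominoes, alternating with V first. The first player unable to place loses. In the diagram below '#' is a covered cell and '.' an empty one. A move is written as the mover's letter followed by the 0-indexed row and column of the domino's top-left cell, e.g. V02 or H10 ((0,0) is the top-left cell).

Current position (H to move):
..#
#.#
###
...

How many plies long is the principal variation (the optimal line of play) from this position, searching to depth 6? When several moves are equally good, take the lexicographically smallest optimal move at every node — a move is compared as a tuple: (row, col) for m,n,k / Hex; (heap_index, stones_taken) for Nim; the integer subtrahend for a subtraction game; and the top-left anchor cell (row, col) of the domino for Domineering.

[..#/#.#/###/...] H move#1: H00:+1/###/#.#/###/...*, H30:-1/..#/#.#/###/##., H31:-1/..#/#.#/###/.##
[###/#.#/###/...] end (terminal -1, V#2); searched ..#/#.#/###/... to 6

PV length from [..#/#.#/###/...]: 1 ply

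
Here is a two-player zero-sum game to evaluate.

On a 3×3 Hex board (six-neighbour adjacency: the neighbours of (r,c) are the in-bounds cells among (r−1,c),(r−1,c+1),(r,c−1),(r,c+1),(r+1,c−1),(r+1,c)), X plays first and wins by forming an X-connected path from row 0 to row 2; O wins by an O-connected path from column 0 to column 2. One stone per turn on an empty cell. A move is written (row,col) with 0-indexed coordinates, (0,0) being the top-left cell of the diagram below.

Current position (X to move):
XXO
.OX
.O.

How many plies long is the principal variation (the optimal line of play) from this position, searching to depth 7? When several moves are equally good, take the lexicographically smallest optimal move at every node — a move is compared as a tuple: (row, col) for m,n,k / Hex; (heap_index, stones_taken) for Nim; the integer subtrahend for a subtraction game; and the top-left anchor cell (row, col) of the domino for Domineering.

PV length from [XXO/.OX/.O.]: 2 plies

[XXO/.OX/.O.] X move#1: (1,0):-1/XXO/XOX/.O.*, (2,0):-1/XXO/.OX/XO., (2,2):-1/XXO/.OX/.OX
[XXO/XOX/.O.] O move#2: (2,0):+1/XXO/XOX/OO.*, (2,2):-1/XXO/XOX/.OO
[XXO/XOX/OO.] end (terminal -1, X#3); searched XXO/.OX/.O. to 7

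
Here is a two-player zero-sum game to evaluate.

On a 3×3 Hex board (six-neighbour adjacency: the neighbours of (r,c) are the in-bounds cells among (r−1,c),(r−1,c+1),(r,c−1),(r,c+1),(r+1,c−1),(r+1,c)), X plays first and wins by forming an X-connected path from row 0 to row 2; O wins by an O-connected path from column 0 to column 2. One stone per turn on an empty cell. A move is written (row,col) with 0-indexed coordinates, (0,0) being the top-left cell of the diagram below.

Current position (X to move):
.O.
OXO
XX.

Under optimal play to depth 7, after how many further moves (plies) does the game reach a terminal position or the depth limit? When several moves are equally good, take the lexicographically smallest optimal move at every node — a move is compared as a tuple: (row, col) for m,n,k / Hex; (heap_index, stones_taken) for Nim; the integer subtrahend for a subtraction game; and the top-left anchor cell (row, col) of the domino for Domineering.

PV length from [.O./OXO/XX.]: 1 ply

p1 X@[.O./OXO/XX.]: (0,0)[XO./OXO/XX.]-1 (0,2)[.OX/OXO/XX.]+1* (2,2)[.O./OXO/XXX]-1
p2 O@[.OX/OXO/XX.] terminal -1; root [.O./OXO/XX.] d7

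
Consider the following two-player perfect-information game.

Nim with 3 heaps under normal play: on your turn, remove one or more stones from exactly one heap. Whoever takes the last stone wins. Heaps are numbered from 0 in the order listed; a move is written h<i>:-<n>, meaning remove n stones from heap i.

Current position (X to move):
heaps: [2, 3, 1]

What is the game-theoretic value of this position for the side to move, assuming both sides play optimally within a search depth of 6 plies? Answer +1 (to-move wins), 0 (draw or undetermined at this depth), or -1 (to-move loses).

value((2,3,1), X) = -1

ply 1, X at (2,3,1) | h0:-1=-1→(1,3,1)*; h0:-2=-1→(0,3,1); h1:-1=-1→(2,2,1); h1:-2=-1→(2,1,1); h1:-3=-1→(2,0,1); h2:-1=-1→(2,3,0)
ply 2, O at (1,3,1) | h0:-1=-1→(0,3,1); h1:-1=-1→(1,2,1); h1:-2=-1→(1,1,1); h1:-3=+1→(1,0,1)*; h2:-1=-1→(1,3,0)
ply 3, X at (1,0,1) | h0:-1=-1→(0,0,1)*; h2:-1=-1→(1,0,0)
ply 4, O at (0,0,1) | h2:-1=+1→(0,0,0)*
ply 5: (0,0,0) is terminal -1 (X); from (2,3,1) depth 6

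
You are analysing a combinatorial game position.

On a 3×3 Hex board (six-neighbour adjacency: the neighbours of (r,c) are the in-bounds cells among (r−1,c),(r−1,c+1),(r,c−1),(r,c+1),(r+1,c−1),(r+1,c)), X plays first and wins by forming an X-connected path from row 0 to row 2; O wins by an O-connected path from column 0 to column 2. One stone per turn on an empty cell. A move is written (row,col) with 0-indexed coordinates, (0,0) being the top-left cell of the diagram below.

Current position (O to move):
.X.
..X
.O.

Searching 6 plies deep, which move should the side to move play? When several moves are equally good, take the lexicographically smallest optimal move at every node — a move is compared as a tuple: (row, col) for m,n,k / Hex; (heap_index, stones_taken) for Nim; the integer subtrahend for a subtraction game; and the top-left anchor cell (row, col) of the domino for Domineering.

p1 O@[.X./..X/.O.]: (0,0)[OX./..X/.O.]-1 (0,2)[.XO/..X/.O.]-1 (1,0)[.X./O.X/.O.]-1 (1,1)[.X./.OX/.O.]+1* (2,0)[.X./..X/OO.]-1 (2,2)[.X./..X/.OO]-1
p2 X@[.X./.OX/.O.]: (0,0)[XX./.OX/.O.]-1* (0,2)[.XX/.OX/.O.]-1 (1,0)[.X./XOX/.O.]-1 (2,0)[.X./.OX/XO.]-1 (2,2)[.X./.OX/.OX]-1
p3 O@[XX./.OX/.O.]: (0,2)[XXO/.OX/.O.]+1* (1,0)[XX./OOX/.O.]+1 (2,0)[XX./.OX/OO.]+1 (2,2)[XX./.OX/.OO]+1
p4 X@[XXO/.OX/.O.]: (1,0)[XXO/XOX/.O.]-1* (2,0)[XXO/.OX/XO.]-1 (2,2)[XXO/.OX/.OX]-1
p5 O@[XXO/XOX/.O.]: (2,0)[XXO/XOX/OO.]+1* (2,2)[XXO/XOX/.OO]-1
p6 X@[XXO/XOX/OO.] terminal -1; root [.X./..X/.O.] d6

O's best at [.X./..X/.O.]: (1,1)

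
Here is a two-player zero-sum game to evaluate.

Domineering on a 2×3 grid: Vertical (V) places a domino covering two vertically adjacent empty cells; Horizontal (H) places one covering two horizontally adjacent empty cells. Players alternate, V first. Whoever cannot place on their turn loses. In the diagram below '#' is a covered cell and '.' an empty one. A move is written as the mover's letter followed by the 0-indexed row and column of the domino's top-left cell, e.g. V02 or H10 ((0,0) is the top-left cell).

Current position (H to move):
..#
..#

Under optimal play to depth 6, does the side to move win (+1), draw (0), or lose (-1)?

value(..#/..#, H) = +1

[..#/..#] H move#1: H00:+1/###/..#*, H10:+1/..#/###
[###/..#] end (terminal -1, V#2); searched ..#/..# to 6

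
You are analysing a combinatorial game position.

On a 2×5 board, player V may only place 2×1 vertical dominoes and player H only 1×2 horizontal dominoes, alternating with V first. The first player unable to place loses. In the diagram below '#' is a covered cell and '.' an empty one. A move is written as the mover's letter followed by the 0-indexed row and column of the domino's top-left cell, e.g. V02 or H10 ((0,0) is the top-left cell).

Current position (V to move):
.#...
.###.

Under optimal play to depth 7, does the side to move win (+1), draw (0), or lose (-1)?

[.#.../.###.] V move#1: V00:-1/##.../####., V04:+1/.#..#/.####*
[.#..#/.####] H move#2: H02:-1/.####/.####*
[.####/.####] V move#3: V00:+1/#####/#####*
[#####/#####] end (terminal -1, H#4); searched .#.../.###. to 7

value(.#.../.###., V) = +1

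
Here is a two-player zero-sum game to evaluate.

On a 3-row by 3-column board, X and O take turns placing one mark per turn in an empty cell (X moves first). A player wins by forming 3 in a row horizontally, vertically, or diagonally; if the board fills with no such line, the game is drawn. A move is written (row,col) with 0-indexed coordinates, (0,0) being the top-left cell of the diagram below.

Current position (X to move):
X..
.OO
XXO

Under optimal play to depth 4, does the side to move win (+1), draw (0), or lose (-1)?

p1 X@[X../.OO/XXO]: (0,1)[XX./.OO/XXO]-1 (0,2)[X.X/.OO/XXO]-1 (1,0)[X../XOO/XXO]+1*
p2 O@[X../XOO/XXO] terminal -1; root [X../.OO/XXO] d4

value(X../.OO/XXO, X) = +1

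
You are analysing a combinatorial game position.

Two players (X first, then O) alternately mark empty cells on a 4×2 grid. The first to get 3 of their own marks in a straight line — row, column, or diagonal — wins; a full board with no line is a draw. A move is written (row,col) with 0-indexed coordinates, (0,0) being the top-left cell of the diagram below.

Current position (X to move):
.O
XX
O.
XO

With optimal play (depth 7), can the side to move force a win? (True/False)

X winning at [.O/XX/O./XO]: False

p1 X@[.O/XX/O./XO]: (0,0)[XO/XX/O./XO]+0* (2,1)[.O/XX/OX/XO]+0
p2 O@[XO/XX/O./XO]: (2,1)[XO/XX/OO/XO]+0*
p3 X@[XO/XX/OO/XO] terminal +0; root [.O/XX/O./XO] d7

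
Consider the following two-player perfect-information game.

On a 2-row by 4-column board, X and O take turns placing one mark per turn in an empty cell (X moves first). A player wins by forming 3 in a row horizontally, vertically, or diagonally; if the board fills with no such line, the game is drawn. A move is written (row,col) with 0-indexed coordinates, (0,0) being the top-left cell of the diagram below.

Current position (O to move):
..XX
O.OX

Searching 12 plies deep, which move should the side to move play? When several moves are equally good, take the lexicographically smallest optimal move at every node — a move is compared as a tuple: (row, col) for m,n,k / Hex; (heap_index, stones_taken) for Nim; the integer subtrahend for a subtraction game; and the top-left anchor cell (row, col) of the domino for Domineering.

p1 O@[..XX/O.OX]: (0,0)[O.XX/O.OX]-1 (0,1)[.OXX/O.OX]+0 (1,1)[..XX/OOOX]+1*
p2 X@[..XX/OOOX] terminal -1; root [..XX/O.OX] d12

O's best at [..XX/O.OX]: (1,1)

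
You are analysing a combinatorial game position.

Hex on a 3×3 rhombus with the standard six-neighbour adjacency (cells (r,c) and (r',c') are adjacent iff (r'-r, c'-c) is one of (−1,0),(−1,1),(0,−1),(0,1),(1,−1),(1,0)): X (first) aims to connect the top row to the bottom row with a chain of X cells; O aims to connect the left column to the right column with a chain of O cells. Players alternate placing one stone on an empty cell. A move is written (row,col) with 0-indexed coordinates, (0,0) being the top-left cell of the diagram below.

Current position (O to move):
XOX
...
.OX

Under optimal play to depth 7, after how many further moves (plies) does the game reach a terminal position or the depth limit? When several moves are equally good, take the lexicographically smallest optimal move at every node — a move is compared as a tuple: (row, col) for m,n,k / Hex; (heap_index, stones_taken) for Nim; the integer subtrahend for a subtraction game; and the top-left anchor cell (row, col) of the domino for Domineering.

[XOX/.../.OX] O move#1: (1,0):-1/XOX/O../.OX*, (1,1):-1/XOX/.O./.OX, (1,2):-1/XOX/..O/.OX, (2,0):-1/XOX/.../OOX
[XOX/O../.OX] X move#2: (1,1):+1/XOX/OX./.OX*, (1,2):+1/XOX/O.X/.OX, (2,0):+1/XOX/O../XOX
[XOX/OX./.OX] O move#3: (1,2):-1/XOX/OXO/.OX*, (2,0):-1/XOX/OX./OOX
[XOX/OXO/.OX] X move#4: (2,0):+1/XOX/OXO/XOX*
[XOX/OXO/XOX] end (terminal -1, O#5); searched XOX/.../.OX to 7

PV length from [XOX/.../.OX]: 4 plies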